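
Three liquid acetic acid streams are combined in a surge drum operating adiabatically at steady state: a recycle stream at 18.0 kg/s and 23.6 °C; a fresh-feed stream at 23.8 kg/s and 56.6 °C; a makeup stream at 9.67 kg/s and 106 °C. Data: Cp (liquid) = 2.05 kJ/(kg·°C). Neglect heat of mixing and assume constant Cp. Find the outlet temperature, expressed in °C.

T_out = 54.3 °C

Adiabatic, steady state ⇒ Σ ṁᵢCp,ᵢ(T_out − Tᵢ) = 0
T_out = Σ ṁᵢCp,ᵢTᵢ / Σ ṁᵢCp,ᵢ
      = 5733.6 / 105.51 = 54.34 °C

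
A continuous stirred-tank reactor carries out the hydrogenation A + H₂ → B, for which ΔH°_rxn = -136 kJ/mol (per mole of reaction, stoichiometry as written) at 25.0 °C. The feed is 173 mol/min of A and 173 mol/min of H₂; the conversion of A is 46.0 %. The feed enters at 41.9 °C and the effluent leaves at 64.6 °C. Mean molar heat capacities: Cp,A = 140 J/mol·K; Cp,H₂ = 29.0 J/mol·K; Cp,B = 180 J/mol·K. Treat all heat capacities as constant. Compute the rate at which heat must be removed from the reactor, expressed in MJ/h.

Extent of reaction ξ = 0.460 × 173 = 79.58 mol/min
Reaction term: ξ·ΔH°_rxn = 79.58 × -136 = -10823 kJ/min
Sensible, feed 41.9→25 °C: -494.11 kJ/min
Outlet flows (mol/min): A 93.42, H₂ 93.42, B 79.58
Sensible, products 25→64.6 °C: 1192.5 kJ/min
Q = ΔH = -10125 kJ/min = -168.74 kW
Heat removed = 607.47 MJ/h

Q_out = 607 MJ/h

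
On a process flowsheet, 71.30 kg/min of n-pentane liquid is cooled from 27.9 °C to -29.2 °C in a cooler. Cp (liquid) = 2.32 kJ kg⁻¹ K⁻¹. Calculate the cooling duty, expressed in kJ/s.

Q_c = 157 kJ/s

Q = ṁ·Cp·ΔT = 71.30 × 2.32 × (-29.2 − 27.9) = -9445.3 kJ/min
Converting: 9445.3 / 60 s = 157.42 kW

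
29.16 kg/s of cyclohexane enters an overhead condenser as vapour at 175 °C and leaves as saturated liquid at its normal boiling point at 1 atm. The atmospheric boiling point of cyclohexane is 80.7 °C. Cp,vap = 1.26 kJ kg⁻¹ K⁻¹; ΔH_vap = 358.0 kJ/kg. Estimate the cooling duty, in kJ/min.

vapour 175→80.7 °C: -118.82 kJ/kg
condensation at 80.7 °C: -358 kJ/kg
Δh = -118.82 + -358 = -476.82 kJ/kg
Q = ṁ·Δh = 29.16 kg/s × -476.82 kJ/kg = -13904 kJ/s
|Q| = 13904 kW = 834240 kJ/min

Q_c = 834000 kJ/min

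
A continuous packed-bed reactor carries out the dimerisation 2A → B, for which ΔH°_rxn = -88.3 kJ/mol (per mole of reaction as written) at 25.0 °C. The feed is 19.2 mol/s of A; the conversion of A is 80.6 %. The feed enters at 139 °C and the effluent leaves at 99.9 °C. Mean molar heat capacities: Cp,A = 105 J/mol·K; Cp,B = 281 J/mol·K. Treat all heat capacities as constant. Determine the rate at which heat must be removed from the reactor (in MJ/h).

Q_out = 2600 MJ/h

Extent of reaction ξ = 0.806 × 19.2 / 2 = 7.7376 mol/s
Reaction term: ξ·ΔH°_rxn = 7.7376 × -88.3 = -683.23 kJ/s
Sensible, feed 139→25 °C: -229.82 kJ/s
Outlet flows (mol/s): A 3.7248, B 7.7376
Sensible, products 25→99.9 °C: 192.15 kJ/s
Q = ΔH = -720.91 kJ/s = -720.91 kW
Heat removed = 2595.3 MJ/h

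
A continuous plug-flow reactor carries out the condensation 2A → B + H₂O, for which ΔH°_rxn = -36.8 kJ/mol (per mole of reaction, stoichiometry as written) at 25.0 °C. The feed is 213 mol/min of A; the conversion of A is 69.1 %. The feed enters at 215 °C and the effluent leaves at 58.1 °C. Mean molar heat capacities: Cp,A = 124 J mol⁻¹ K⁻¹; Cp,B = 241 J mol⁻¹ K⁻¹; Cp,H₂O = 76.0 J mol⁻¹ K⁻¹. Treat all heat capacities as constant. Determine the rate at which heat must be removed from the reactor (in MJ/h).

Q_out = 401 MJ/h

Extent of reaction ξ = 0.691 × 213 / 2 = 73.591 mol/min
Reaction term: ξ·ΔH°_rxn = 73.591 × -36.8 = -2708.2 kJ/min
Sensible, feed 215→25 °C: -5018.3 kJ/min
Outlet flows (mol/min): A 65.817, B 73.591, H₂O 73.591
Sensible, products 25→58.1 °C: 1042.3 kJ/min
Q = ΔH = -6684.1 kJ/min = -111.4 kW
Heat removed = 401.05 MJ/h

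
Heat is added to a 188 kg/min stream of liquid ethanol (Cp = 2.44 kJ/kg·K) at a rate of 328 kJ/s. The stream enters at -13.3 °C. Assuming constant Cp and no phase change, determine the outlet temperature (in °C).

T_out = 29.6 °C

Q = 328 kJ/s = 19680 kJ/min
ΔT = Q/(ṁ·Cp) = 19680/(188×2.44) = 42.902 K
T_out = -13.3 + 42.902 = 29.602 °C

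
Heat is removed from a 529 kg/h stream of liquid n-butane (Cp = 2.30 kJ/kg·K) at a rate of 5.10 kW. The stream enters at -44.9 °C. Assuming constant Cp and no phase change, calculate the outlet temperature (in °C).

Q = 5.10 kW = 18360 kJ/h
ΔT = Q/(ṁ·Cp) = 18360/(529×2.30) = 15.09 K
T_out = -44.9 − 15.09 = -59.99 °C

T_out = -60.0 °C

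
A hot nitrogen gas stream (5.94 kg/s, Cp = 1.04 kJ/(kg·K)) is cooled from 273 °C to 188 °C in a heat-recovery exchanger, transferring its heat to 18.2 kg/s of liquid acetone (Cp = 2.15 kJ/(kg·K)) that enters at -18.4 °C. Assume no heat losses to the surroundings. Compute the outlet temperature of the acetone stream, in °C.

Heat released by hot stream: Q = 5.94 × 1.04 × (273 − 188) = 525.1 kJ/s
Energy balance on cold side (adiabatic exchanger): Q = ṁ_c·Cp_c·(T_c,out − T_c,in)
T_c,out = -18.4 + 525.1/(18.2 × 2.15) = -4.9807 °C

T_c,out = -4.98 °C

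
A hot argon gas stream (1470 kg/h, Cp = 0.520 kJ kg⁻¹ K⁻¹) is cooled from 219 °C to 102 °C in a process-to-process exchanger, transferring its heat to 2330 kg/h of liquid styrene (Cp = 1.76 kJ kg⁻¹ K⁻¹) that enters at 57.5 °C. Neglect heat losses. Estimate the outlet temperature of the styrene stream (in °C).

Heat released by hot stream: Q = 1470 × 0.520 × (219 − 102) = 89435 kJ/h
Energy balance on cold side (adiabatic exchanger): Q = ṁ_c·Cp_c·(T_c,out − T_c,in)
T_c,out = 57.5 + 89435/(2330 × 1.76) = 79.309 °C

T_c,out = 79.3 °C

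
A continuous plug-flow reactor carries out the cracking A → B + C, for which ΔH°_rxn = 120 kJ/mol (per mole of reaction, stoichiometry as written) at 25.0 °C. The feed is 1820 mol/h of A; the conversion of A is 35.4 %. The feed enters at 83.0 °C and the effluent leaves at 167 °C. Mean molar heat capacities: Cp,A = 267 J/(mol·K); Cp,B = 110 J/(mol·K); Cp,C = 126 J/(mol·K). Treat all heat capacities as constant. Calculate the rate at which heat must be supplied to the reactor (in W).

Q_in = 32000 W

Extent of reaction ξ = 0.354 × 1820 = 644.28 mol/h
Reaction term: ξ·ΔH°_rxn = 644.28 × 120 = 77314 kJ/h
Sensible, feed 83.0→25 °C: -28185 kJ/h
Outlet flows (mol/h): A 1175.7, B 644.28, C 644.28
Sensible, products 25→167 °C: 66167 kJ/h
Q = ΔH = 115300 kJ/h = 32.027 kW
Heat supplied = 32027 W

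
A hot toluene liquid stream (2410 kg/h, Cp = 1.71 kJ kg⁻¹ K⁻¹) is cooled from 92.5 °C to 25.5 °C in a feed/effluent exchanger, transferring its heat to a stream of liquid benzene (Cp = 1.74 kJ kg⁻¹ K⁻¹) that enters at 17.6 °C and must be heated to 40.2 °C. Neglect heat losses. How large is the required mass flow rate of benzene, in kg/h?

Heat released by hot stream: Q = 2410 × 1.71 × (92.5 − 25.5) = 276110 kJ/h
Energy balance on cold side (adiabatic exchanger): Q = ṁ_c·Cp_c·(T_c,out − T_c,in)
ṁ_c = 276110 / [1.74 × (40.2 − 17.6)] = 7021.5 kg/h

ṁ_c = 7020 kg/h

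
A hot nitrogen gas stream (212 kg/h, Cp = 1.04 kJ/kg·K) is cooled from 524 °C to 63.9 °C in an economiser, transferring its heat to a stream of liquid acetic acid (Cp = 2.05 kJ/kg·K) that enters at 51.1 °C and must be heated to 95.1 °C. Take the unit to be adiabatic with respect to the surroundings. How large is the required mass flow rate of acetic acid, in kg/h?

ṁ_c = 1120 kg/h

Heat released by hot stream: Q = 212 × 1.04 × (524 − 63.9) = 101440 kJ/h
Energy balance on cold side (adiabatic exchanger): Q = ṁ_c·Cp_c·(T_c,out − T_c,in)
ṁ_c = 101440 / [2.05 × (95.1 − 51.1)] = 1124.6 kg/h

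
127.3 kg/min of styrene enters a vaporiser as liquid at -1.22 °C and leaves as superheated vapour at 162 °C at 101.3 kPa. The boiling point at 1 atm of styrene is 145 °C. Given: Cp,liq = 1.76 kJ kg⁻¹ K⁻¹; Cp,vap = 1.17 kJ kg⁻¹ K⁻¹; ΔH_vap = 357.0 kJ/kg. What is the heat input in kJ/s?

Q = 1350 kJ/s

liquid -1.22→145 °C: 257.35 kJ/kg
vaporisation at 145 °C: 357 kJ/kg
vapour 145→162 °C: 19.89 kJ/kg
Δh = 257.35 + 357 + 19.89 = 634.24 kJ/kg
Q = ṁ·Δh = 127.3 kg/min × 634.24 kJ/kg = 80738 kJ/min
|Q| = 1345.6 kW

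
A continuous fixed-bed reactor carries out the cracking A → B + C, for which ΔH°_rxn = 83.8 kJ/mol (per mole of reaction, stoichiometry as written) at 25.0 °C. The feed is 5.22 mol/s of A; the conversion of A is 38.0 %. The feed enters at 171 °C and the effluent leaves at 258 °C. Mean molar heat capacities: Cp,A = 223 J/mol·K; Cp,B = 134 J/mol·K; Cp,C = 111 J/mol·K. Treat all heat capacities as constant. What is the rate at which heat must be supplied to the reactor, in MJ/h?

Q_in = 1000 MJ/h

Extent of reaction ξ = 0.380 × 5.22 = 1.9836 mol/s
Reaction term: ξ·ΔH°_rxn = 1.9836 × 83.8 = 166.23 kJ/s
Sensible, feed 171→25 °C: -169.95 kJ/s
Outlet flows (mol/s): A 3.2364, B 1.9836, C 1.9836
Sensible, products 25→258 °C: 281.39 kJ/s
Q = ΔH = 277.67 kJ/s = 277.67 kW
Heat supplied = 999.6 MJ/h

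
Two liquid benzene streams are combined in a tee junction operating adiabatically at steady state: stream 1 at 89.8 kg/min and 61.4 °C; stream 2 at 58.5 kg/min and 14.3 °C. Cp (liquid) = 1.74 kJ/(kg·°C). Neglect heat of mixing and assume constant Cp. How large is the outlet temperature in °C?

T_out = 42.8 °C

Energy balance with Q = 0: Σ ṁᵢCp,ᵢ(T_out − Tᵢ) = 0
Σ ṁᵢCp,ᵢTᵢ = 89.8×1.74×61.4 + 58.5×1.74×14.3 = 11049
Σ ṁᵢCp,ᵢ = 89.8×1.74 + 58.5×1.74 = 258.04
T_out = 11049 / 258.04 = 42.82 °C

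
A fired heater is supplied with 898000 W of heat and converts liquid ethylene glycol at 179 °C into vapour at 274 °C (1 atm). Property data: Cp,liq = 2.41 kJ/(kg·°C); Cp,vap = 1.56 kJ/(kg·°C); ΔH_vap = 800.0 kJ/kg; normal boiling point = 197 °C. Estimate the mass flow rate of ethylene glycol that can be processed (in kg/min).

Δh = 2.41×(197−179) + 800.0 + 1.56×(274−197) = 963.5 kJ/kg
Q = 898000 W = 898 kJ/s = 53880 kJ/min
ṁ = Q/Δh = 53880 / 963.5 = 55.921 kg/min

ṁ = 55.9 kg/min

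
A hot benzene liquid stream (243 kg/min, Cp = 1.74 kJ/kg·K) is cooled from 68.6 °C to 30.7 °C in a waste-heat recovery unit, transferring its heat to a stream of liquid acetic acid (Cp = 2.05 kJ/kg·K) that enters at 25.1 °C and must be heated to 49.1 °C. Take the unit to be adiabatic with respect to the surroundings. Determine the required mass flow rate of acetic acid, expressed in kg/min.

Heat released by hot stream: Q = 243 × 1.74 × (68.6 − 30.7) = 16025 kJ/min
Energy balance on cold side (adiabatic exchanger): Q = ṁ_c·Cp_c·(T_c,out − T_c,in)
ṁ_c = 16025 / [2.05 × (49.1 − 25.1)] = 325.71 kg/min

ṁ_c = 326 kg/min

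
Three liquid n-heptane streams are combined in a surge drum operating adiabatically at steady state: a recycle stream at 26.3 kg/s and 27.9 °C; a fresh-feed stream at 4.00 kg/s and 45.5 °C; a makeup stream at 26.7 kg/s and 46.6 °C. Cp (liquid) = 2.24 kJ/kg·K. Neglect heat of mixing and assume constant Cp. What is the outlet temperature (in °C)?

Energy balance with Q = 0: Σ ṁᵢCp,ᵢ(T_out − Tᵢ) = 0
T_out = Σ ṁᵢCp,ᵢTᵢ / Σ ṁᵢCp,ᵢ
      = 4838.4 / 127.68 = 37.895 °C

T_out = 37.9 °C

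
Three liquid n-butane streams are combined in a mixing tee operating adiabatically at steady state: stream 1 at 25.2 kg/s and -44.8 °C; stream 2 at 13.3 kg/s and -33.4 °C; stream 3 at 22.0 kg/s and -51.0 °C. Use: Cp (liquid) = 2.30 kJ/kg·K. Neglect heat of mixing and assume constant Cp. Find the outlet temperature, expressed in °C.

Energy balance with Q = 0: Σ ṁᵢCp,ᵢ(T_out − Tᵢ) = 0
Σ ṁᵢCp,ᵢTᵢ = 25.2×2.30×-44.8 + 13.3×2.30×-33.4 + 22.0×2.30×-51.0 = -6198.9
Σ ṁᵢCp,ᵢ = 25.2×2.30 + 13.3×2.30 + 22.0×2.30 = 139.15
T_out = -6198.9 / 139.15 = -44.548 °C

T_out = -44.5 °C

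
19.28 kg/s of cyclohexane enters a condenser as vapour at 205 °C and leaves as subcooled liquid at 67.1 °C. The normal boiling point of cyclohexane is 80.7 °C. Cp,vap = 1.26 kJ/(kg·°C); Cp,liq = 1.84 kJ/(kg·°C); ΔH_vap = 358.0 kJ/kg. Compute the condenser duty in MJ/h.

vapour 205→80.7 °C: -156.62 kJ/kg
condensation at 80.7 °C: -358 kJ/kg
liquid 80.7→67.1 °C: -25.024 kJ/kg
Δh = -156.62 + -358 + -25.024 = -539.64 kJ/kg
Q = ṁ·Δh = 19.28 kg/s × -539.64 kJ/kg = -10404 kJ/s
|Q| = 10404 kW = 37455 MJ/h

Q_c = 37500 MJ/h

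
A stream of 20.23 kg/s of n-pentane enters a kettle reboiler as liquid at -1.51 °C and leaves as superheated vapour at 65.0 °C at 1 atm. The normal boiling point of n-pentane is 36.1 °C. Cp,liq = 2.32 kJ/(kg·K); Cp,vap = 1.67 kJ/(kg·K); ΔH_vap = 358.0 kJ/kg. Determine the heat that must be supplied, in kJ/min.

liquid -1.51→36.1 °C: 87.255 kJ/kg
vaporisation at 36.1 °C: 358 kJ/kg
vapour 36.1→65.0 °C: 48.263 kJ/kg
Δh = 87.255 + 358 + 48.263 = 493.52 kJ/kg
Q = ṁ·Δh = 20.23 kg/s × 493.52 kJ/kg = 9983.9 kJ/s
|Q| = 9983.9 kW = 599030 kJ/min

Q = 599000 kJ/min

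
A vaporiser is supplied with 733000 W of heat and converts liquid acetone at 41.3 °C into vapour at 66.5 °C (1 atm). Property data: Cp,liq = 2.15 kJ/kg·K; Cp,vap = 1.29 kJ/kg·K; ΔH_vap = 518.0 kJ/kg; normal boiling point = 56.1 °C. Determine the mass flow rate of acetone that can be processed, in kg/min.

Δh = 2.15×(56.1−41.3) + 518.0 + 1.29×(66.5−56.1) = 563.24 kJ/kg
Q = 733000 W = 733 kJ/s = 43980 kJ/min
ṁ = Q/Δh = 43980 / 563.24 = 78.084 kg/min

ṁ = 78.1 kg/min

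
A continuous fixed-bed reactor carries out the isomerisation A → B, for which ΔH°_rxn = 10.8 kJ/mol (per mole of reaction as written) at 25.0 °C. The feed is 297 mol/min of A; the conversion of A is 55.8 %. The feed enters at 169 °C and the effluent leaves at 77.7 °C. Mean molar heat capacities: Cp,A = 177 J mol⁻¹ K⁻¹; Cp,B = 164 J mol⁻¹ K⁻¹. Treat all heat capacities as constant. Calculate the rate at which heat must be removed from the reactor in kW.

Q_out = 52.1 kW

Extent of reaction ξ = 0.558 × 297 = 165.73 mol/min
Reaction term: ξ·ΔH°_rxn = 165.73 × 10.8 = 1789.8 kJ/min
Sensible, feed 169→25 °C: -7569.9 kJ/min
Outlet flows (mol/min): A 131.27, B 165.73
Sensible, products 25→77.7 °C: 2656.8 kJ/min
Q = ΔH = -3123.2 kJ/min = -52.054 kW
Heat removed = 52.054 kW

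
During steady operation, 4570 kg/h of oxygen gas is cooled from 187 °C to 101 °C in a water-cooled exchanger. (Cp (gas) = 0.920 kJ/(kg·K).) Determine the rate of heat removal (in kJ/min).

Q = ṁ·Cp·ΔT = 4570 × 0.920 × (101 − 187) = -361580 kJ/h
Converting: 361580 / 3600 s = 100.44 kW
Cooling duty = 6026.3 kJ/min

Q_c = 6030 kJ/min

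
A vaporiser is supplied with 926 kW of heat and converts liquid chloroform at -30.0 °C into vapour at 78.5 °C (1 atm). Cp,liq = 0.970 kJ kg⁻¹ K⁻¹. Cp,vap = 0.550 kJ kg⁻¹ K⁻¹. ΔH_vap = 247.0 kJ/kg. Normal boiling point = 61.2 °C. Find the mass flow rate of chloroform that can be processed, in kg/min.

Δh = 0.970×(61.2−-30.0) + 247.0 + 0.550×(78.5−61.2) = 344.98 kJ/kg
Q = 926 kW = 926 kJ/s = 55560 kJ/min
ṁ = Q/Δh = 55560 / 344.98 = 161.05 kg/min

ṁ = 161 kg/min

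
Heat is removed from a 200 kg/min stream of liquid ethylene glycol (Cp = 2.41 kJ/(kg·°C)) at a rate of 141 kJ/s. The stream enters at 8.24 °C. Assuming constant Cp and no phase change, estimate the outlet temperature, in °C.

Q = 141 kJ/s = 8460 kJ/min
ΔT = Q/(ṁ·Cp) = 8460/(200×2.41) = 17.552 K
T_out = 8.24 − 17.552 = -9.3119 °C

T_out = -9.31 °C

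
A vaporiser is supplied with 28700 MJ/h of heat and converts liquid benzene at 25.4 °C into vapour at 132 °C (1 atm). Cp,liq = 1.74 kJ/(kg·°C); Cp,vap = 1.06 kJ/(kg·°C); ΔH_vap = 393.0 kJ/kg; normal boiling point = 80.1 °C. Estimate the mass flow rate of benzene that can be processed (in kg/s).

ṁ = 14.7 kg/s

Δh = 1.74×(80.1−25.4) + 393.0 + 1.06×(132−80.1) = 543.19 kJ/kg
Q = 28700 MJ/h = 7972.2 kJ/s = 7972.2 kJ/s
ṁ = Q/Δh = 7972.2 / 543.19 = 14.677 kg/s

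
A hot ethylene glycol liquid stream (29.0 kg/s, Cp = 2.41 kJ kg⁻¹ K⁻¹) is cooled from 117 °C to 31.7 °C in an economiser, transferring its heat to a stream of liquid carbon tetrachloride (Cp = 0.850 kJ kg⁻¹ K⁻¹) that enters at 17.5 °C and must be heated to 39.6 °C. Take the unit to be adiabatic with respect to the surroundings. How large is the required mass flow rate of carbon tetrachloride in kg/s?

Heat released by hot stream: Q = 29.0 × 2.41 × (117 − 31.7) = 5961.6 kJ/s
Energy balance on cold side (adiabatic exchanger): Q = ṁ_c·Cp_c·(T_c,out − T_c,in)
ṁ_c = 5961.6 / [0.850 × (39.6 − 17.5)] = 317.36 kg/s

ṁ_c = 317 kg/s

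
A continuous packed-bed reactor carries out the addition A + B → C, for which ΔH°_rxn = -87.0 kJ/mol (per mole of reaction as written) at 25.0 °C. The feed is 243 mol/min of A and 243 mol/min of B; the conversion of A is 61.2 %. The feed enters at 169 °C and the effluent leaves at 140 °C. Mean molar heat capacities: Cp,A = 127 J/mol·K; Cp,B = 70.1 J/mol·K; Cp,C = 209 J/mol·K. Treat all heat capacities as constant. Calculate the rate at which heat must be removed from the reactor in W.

Extent of reaction ξ = 0.612 × 243 = 148.72 mol/min
Reaction term: ξ·ΔH°_rxn = 148.72 × -87.0 = -12938 kJ/min
Sensible, feed 169→25 °C: -6896.9 kJ/min
Outlet flows (mol/min): A 94.284, B 94.284, C 148.72
Sensible, products 25→140 °C: 5711.5 kJ/min
Q = ΔH = -14124 kJ/min = -235.4 kW
Heat removed = 235400 W

Q_out = 235000 W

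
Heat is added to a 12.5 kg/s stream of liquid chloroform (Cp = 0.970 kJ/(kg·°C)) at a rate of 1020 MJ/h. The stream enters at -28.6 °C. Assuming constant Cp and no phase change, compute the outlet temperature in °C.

T_out = -5.23 °C

Q = 1020 MJ/h = 283.33 kJ/s
ΔT = Q/(ṁ·Cp) = 283.33/(12.5×0.970) = 23.368 K
T_out = -28.6 + 23.368 = -5.2323 °C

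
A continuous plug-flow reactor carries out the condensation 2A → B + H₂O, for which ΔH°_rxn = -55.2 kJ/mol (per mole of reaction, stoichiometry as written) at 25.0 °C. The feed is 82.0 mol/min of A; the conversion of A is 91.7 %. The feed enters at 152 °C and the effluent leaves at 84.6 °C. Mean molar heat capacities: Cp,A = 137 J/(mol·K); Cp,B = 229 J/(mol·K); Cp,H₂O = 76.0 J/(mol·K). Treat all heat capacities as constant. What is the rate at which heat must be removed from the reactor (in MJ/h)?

Q_out = 166 MJ/h

Extent of reaction ξ = 0.917 × 82.0 / 2 = 37.597 mol/min
Reaction term: ξ·ΔH°_rxn = 37.597 × -55.2 = -2075.4 kJ/min
Sensible, feed 152→25 °C: -1426.7 kJ/min
Outlet flows (mol/min): A 6.806, B 37.597, H₂O 37.597
Sensible, products 25→84.6 °C: 739.01 kJ/min
Q = ΔH = -2763.1 kJ/min = -46.051 kW
Heat removed = 165.78 MJ/h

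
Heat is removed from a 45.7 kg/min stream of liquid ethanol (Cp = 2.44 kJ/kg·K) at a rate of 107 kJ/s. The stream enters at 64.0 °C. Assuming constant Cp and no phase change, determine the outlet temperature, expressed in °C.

Q = 107 kJ/s = 6420 kJ/min
ΔT = Q/(ṁ·Cp) = 6420/(45.7×2.44) = 57.574 K
T_out = 64.0 − 57.574 = 6.4257 °C

T_out = 6.43 °C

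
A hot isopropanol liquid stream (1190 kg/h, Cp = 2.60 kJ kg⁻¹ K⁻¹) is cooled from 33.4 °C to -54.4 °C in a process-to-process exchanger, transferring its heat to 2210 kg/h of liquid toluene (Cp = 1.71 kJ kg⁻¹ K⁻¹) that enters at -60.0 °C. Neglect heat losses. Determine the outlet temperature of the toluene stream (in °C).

T_c,out = 11.9 °C

Heat released by hot stream: Q = 1190 × 2.60 × (33.4 − -54.4) = 271650 kJ/h
Energy balance on cold side (adiabatic exchanger): Q = ṁ_c·Cp_c·(T_c,out − T_c,in)
T_c,out = -60.0 + 271650/(2210 × 1.71) = 11.883 °C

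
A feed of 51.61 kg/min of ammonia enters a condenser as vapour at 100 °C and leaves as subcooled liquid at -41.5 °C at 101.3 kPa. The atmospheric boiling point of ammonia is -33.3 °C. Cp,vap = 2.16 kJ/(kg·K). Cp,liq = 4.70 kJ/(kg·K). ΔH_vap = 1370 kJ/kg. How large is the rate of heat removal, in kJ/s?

Q_c = 1460 kJ/s

vapour 100→-33.3 °C: -287.93 kJ/kg
condensation at -33.3 °C: -1370 kJ/kg
liquid -33.3→-41.5 °C: -38.54 kJ/kg
Δh = -287.93 + -1370 + -38.54 = -1696.5 kJ/kg
Q = ṁ·Δh = 51.61 kg/min × -1696.5 kJ/kg = -87555 kJ/min
|Q| = 1459.2 kW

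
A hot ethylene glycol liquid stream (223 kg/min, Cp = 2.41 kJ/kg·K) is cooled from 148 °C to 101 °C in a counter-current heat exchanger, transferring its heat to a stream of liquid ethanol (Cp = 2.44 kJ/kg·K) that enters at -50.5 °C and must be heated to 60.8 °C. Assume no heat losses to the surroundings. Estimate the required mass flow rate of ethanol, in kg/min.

Heat released by hot stream: Q = 223 × 2.41 × (148 − 101) = 25259 kJ/min
Energy balance on cold side (adiabatic exchanger): Q = ṁ_c·Cp_c·(T_c,out − T_c,in)
ṁ_c = 25259 / [2.44 × (60.8 − -50.5)] = 93.011 kg/min

ṁ_c = 93.0 kg/min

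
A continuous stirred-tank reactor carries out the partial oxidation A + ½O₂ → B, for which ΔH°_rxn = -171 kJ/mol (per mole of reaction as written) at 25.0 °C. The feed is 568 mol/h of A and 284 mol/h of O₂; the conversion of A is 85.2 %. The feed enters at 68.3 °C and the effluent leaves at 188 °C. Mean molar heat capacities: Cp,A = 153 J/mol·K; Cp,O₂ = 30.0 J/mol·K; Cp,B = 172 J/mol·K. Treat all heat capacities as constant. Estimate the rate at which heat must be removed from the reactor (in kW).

Extent of reaction ξ = 0.852 × 568 = 483.94 mol/h
Reaction term: ξ·ΔH°_rxn = 483.94 × -171 = -82753 kJ/h
Sensible, feed 68.3→25 °C: -4131.9 kJ/h
Outlet flows (mol/h): A 84.064, O₂ 42.032, B 483.94
Sensible, products 25→188 °C: 15870 kJ/h
Q = ΔH = -71015 kJ/h = -19.726 kW
Heat removed = 19.726 kW

Q_out = 19.7 kW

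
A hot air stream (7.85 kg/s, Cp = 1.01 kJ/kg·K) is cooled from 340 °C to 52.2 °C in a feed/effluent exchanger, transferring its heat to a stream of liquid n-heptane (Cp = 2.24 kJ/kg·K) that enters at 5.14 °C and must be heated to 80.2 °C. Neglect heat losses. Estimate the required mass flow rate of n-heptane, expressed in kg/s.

ṁ_c = 13.6 kg/s

Heat released by hot stream: Q = 7.85 × 1.01 × (340 − 52.2) = 2281.8 kJ/s
Energy balance on cold side (adiabatic exchanger): Q = ṁ_c·Cp_c·(T_c,out − T_c,in)
ṁ_c = 2281.8 / [2.24 × (80.2 − 5.14)] = 13.571 kg/s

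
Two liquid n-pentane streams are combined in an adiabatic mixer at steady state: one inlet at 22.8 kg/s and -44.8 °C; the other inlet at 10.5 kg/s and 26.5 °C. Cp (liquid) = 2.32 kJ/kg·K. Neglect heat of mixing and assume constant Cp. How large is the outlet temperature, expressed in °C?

T_out = -22.3 °C

No heat crosses the boundary, so H_out = H_in.
Σ ṁᵢCp,ᵢTᵢ = 22.8×2.32×-44.8 + 10.5×2.32×26.5 = -1724.2
Σ ṁᵢCp,ᵢ = 22.8×2.32 + 10.5×2.32 = 77.256
T_out = -1724.2 / 77.256 = -22.318 °C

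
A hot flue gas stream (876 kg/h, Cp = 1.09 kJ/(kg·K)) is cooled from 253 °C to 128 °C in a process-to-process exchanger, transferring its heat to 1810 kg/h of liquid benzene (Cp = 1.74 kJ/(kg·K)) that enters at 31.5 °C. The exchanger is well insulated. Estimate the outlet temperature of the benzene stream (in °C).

T_c,out = 69.4 °C

Heat released by hot stream: Q = 876 × 1.09 × (253 − 128) = 119360 kJ/h
Energy balance on cold side (adiabatic exchanger): Q = ṁ_c·Cp_c·(T_c,out − T_c,in)
T_c,out = 31.5 + 119360/(1810 × 1.74) = 69.398 °C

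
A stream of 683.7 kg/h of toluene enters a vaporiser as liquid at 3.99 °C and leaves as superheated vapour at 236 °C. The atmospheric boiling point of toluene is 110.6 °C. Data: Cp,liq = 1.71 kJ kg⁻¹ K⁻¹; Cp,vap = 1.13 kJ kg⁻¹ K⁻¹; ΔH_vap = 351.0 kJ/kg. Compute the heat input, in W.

Q = 128000 W

liquid 3.99→110.6 °C: 182.3 kJ/kg
vaporisation at 110.6 °C: 351 kJ/kg
vapour 110.6→236 °C: 141.7 kJ/kg
Δh = 182.3 + 351 + 141.7 = 675.01 kJ/kg
Q = ṁ·Δh = 683.7 kg/h × 675.01 kJ/kg = 461500 kJ/h
|Q| = 128.19 kW = 128190 W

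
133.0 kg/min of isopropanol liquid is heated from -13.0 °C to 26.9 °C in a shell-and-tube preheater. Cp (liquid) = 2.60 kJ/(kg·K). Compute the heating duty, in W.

Q = 230000 W

Q = ṁ·Cp·ΔT = 133.0 × 2.60 × (26.9 − -13.0) = 13797 kJ/min
Converting: 13797 / 60 s = 229.96 kW
Heating duty = 229960 W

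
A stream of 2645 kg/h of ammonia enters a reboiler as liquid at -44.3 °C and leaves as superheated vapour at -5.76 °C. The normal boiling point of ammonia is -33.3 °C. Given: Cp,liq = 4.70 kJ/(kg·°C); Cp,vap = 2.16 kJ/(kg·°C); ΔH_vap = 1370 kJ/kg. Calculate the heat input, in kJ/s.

Q = 1090 kJ/s

liquid -44.3→-33.3 °C: 51.7 kJ/kg
vaporisation at -33.3 °C: 1370 kJ/kg
vapour -33.3→-5.76 °C: 59.486 kJ/kg
Δh = 51.7 + 1370 + 59.486 = 1481.2 kJ/kg
Q = ṁ·Δh = 2645 kg/h × 1481.2 kJ/kg = 3.9177e+06 kJ/h
|Q| = 1088.3 kW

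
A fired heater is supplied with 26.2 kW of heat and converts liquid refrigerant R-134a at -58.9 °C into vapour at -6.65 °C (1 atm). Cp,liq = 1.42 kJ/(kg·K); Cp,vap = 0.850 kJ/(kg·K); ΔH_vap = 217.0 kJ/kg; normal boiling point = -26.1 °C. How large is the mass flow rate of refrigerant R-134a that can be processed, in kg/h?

Δh = 1.42×(-26.1−-58.9) + 217.0 + 0.850×(-6.65−-26.1) = 280.11 kJ/kg
Q = 26.2 kW = 26.2 kJ/s = 94320 kJ/h
ṁ = Q/Δh = 94320 / 280.11 = 336.73 kg/h

ṁ = 337 kg/h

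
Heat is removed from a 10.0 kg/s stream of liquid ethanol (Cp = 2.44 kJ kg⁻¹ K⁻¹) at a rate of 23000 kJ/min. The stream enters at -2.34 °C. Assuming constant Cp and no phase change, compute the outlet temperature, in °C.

T_out = -18.1 °C

Q = 23000 kJ/min = 383.33 kJ/s
ΔT = Q/(ṁ·Cp) = 383.33/(10.0×2.44) = 15.71 K
T_out = -2.34 − 15.71 = -18.05 °C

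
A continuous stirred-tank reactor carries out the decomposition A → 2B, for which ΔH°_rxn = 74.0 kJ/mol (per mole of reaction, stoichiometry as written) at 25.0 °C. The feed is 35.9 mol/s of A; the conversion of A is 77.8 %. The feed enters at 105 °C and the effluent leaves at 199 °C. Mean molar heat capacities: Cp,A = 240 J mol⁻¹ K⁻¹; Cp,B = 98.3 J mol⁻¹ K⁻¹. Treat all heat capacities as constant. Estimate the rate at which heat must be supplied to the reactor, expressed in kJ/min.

Extent of reaction ξ = 0.778 × 35.9 = 27.93 mol/s
Reaction term: ξ·ΔH°_rxn = 27.93 × 74.0 = 2066.8 kJ/s
Sensible, feed 105→25 °C: -689.28 kJ/s
Outlet flows (mol/s): A 7.9698, B 55.86
Sensible, products 25→199 °C: 1288.3 kJ/s
Q = ΔH = 2665.8 kJ/s = 2665.8 kW
Heat supplied = 159950 kJ/min

Q_in = 160000 kJ/min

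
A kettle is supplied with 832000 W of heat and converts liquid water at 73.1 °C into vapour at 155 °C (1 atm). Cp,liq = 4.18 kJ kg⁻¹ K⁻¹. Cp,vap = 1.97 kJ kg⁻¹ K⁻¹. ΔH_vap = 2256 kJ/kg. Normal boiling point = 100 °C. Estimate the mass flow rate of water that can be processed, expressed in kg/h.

Δh = 4.18×(100−73.1) + 2256 + 1.97×(155−100) = 2476.8 kJ/kg
Q = 832000 W = 832 kJ/s = 2.9952e+06 kJ/h
ṁ = Q/Δh = 2.9952e+06 / 2476.8 = 1209.3 kg/h

ṁ = 1210 kg/h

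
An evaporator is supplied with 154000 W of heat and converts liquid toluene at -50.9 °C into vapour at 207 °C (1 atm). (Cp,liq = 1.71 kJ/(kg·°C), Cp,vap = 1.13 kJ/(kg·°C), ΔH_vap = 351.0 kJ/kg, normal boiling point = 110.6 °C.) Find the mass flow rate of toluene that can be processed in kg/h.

Δh = 1.71×(110.6−-50.9) + 351.0 + 1.13×(207−110.6) = 736.1 kJ/kg
Q = 154000 W = 154 kJ/s = 554400 kJ/h
ṁ = Q/Δh = 554400 / 736.1 = 753.16 kg/h

ṁ = 753 kg/h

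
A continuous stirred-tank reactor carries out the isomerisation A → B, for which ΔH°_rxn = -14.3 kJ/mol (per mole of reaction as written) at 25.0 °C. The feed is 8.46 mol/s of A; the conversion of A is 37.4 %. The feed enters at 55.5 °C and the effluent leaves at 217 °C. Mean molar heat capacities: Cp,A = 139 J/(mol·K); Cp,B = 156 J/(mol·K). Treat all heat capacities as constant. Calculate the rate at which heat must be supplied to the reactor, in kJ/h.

Q_in = 558000 kJ/h

Extent of reaction ξ = 0.374 × 8.46 = 3.164 mol/s
Reaction term: ξ·ΔH°_rxn = 3.164 × -14.3 = -45.246 kJ/s
Sensible, feed 55.5→25 °C: -35.866 kJ/s
Outlet flows (mol/s): A 5.296, B 3.164
Sensible, products 25→217 °C: 236.11 kJ/s
Q = ΔH = 155 kJ/s = 155 kW
Heat supplied = 557990 kJ/h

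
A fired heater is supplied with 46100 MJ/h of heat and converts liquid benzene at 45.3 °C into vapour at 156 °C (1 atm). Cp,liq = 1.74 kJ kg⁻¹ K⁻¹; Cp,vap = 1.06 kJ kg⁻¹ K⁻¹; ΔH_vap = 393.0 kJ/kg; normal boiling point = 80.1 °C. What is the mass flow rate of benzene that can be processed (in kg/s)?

ṁ = 24.0 kg/s

Δh = 1.74×(80.1−45.3) + 393.0 + 1.06×(156−80.1) = 534.01 kJ/kg
Q = 46100 MJ/h = 12806 kJ/s = 12806 kJ/s
ṁ = Q/Δh = 12806 / 534.01 = 23.98 kg/s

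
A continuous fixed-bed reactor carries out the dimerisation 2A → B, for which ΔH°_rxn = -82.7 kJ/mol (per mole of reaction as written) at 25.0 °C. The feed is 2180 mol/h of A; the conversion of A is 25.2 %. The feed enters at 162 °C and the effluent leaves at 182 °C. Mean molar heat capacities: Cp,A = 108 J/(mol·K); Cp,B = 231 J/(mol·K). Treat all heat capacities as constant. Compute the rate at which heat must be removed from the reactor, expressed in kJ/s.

Q_out = 4.82 kJ/s

Extent of reaction ξ = 0.252 × 2180 / 2 = 274.68 mol/h
Reaction term: ξ·ΔH°_rxn = 274.68 × -82.7 = -22716 kJ/h
Sensible, feed 162→25 °C: -32255 kJ/h
Outlet flows (mol/h): A 1630.6, B 274.68
Sensible, products 25→182 °C: 37611 kJ/h
Q = ΔH = -17360 kJ/h = -4.8223 kW
Heat removed = 4.8223 kJ/s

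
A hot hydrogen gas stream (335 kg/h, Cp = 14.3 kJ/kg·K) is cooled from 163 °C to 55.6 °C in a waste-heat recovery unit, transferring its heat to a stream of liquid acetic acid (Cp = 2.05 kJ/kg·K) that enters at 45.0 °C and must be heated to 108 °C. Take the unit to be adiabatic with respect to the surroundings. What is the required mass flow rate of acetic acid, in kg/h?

ṁ_c = 3980 kg/h

Heat released by hot stream: Q = 335 × 14.3 × (163 − 55.6) = 514500 kJ/h
Energy balance on cold side (adiabatic exchanger): Q = ṁ_c·Cp_c·(T_c,out − T_c,in)
ṁ_c = 514500 / [2.05 × (108 − 45.0)] = 3983.7 kg/h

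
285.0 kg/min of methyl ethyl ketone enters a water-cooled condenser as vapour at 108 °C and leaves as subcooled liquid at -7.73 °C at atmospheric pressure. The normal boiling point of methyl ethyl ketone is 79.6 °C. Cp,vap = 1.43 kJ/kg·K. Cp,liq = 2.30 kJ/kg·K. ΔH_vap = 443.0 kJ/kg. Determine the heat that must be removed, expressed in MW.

Q_c = 3.25 MW

vapour 108→79.6 °C: -40.612 kJ/kg
condensation at 79.6 °C: -443 kJ/kg
liquid 79.6→-7.73 °C: -200.86 kJ/kg
Δh = -40.612 + -443 + -200.86 = -684.47 kJ/kg
Q = ṁ·Δh = 285.0 kg/min × -684.47 kJ/kg = -195070 kJ/min
|Q| = 3251.2 kW = 3.2512 MW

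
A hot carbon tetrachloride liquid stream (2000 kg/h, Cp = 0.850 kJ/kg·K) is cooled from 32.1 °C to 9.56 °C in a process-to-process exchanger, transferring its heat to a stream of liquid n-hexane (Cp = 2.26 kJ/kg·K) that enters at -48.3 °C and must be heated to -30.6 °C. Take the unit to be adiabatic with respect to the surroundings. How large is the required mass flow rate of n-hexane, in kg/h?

Heat released by hot stream: Q = 2000 × 0.850 × (32.1 − 9.56) = 38318 kJ/h
Energy balance on cold side (adiabatic exchanger): Q = ṁ_c·Cp_c·(T_c,out − T_c,in)
ṁ_c = 38318 / [2.26 × (-30.6 − -48.3)] = 957.9 kg/h

ṁ_c = 958 kg/h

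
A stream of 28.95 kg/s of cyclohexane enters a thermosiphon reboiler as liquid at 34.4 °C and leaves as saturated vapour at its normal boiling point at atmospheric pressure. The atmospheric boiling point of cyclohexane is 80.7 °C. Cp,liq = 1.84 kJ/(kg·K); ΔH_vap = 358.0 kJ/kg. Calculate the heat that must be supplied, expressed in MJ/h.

Q = 46200 MJ/h

liquid 34.4→80.7 °C: 85.192 kJ/kg
vaporisation at 80.7 °C: 358 kJ/kg
Δh = 85.192 + 358 = 443.19 kJ/kg
Q = ṁ·Δh = 28.95 kg/s × 443.19 kJ/kg = 12830 kJ/s
|Q| = 12830 kW = 46189 MJ/h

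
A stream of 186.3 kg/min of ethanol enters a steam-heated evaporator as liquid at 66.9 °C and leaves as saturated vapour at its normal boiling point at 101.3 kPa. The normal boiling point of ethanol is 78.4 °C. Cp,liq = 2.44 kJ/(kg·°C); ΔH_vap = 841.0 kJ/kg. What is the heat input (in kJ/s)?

liquid 66.9→78.4 °C: 28.06 kJ/kg
vaporisation at 78.4 °C: 841 kJ/kg
Δh = 28.06 + 841 = 869.06 kJ/kg
Q = ṁ·Δh = 186.3 kg/min × 869.06 kJ/kg = 161910 kJ/min
|Q| = 2698.4 kW

Q = 2700 kJ/s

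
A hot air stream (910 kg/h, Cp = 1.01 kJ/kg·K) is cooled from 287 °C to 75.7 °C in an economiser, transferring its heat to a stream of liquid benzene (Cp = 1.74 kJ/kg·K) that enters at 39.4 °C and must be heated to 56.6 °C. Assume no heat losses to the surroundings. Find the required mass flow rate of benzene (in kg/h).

ṁ_c = 6490 kg/h

Heat released by hot stream: Q = 910 × 1.01 × (287 − 75.7) = 194210 kJ/h
Energy balance on cold side (adiabatic exchanger): Q = ṁ_c·Cp_c·(T_c,out − T_c,in)
ṁ_c = 194210 / [1.74 × (56.6 − 39.4)] = 6489.1 kg/h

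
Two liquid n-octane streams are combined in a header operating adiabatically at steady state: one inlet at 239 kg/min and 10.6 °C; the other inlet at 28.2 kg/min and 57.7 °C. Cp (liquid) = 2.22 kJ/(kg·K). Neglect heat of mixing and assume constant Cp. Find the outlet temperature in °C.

T_out = 15.6 °C

No heat crosses the boundary, so H_out = H_in.
Σ ṁᵢCp,ᵢTᵢ = 239×2.22×10.6 + 28.2×2.22×57.7 = 9236.4
Σ ṁᵢCp,ᵢ = 239×2.22 + 28.2×2.22 = 593.18
T_out = 9236.4 / 593.18 = 15.571 °C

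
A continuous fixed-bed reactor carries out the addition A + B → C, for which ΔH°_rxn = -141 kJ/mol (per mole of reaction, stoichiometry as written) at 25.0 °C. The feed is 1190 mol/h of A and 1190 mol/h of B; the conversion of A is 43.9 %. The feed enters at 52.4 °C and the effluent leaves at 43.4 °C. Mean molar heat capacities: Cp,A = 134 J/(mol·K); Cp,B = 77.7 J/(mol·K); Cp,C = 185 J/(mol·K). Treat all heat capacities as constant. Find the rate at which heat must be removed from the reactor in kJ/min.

Extent of reaction ξ = 0.439 × 1190 = 522.41 mol/h
Reaction term: ξ·ΔH°_rxn = 522.41 × -141 = -73660 kJ/h
Sensible, feed 52.4→25 °C: -6902.7 kJ/h
Outlet flows (mol/h): A 667.59, B 667.59, C 522.41
Sensible, products 25→43.4 °C: 4378.7 kJ/h
Q = ΔH = -76184 kJ/h = -21.162 kW
Heat removed = 1269.7 kJ/min

Q_out = 1270 kJ/min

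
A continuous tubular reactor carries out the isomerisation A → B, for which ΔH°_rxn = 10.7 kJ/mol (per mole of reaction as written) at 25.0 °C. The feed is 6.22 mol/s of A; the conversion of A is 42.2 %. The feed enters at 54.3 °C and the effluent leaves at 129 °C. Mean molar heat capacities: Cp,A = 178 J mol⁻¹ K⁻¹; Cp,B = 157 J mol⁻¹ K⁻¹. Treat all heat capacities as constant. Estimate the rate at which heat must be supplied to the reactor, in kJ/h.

Extent of reaction ξ = 0.422 × 6.22 = 2.6248 mol/s
Reaction term: ξ·ΔH°_rxn = 2.6248 × 10.7 = 28.086 kJ/s
Sensible, feed 54.3→25 °C: -32.44 kJ/s
Outlet flows (mol/s): A 3.5952, B 2.6248
Sensible, products 25→129 °C: 109.41 kJ/s
Q = ΔH = 105.06 kJ/s = 105.06 kW
Heat supplied = 378210 kJ/h

Q_in = 378000 kJ/h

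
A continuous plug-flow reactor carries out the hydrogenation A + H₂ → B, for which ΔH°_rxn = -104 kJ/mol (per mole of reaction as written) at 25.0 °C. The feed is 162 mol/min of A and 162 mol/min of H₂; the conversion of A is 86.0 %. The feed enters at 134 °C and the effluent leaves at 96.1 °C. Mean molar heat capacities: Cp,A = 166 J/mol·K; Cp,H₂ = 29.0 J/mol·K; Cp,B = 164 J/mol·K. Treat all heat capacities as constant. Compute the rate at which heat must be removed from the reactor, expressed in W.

Q_out = 267000 W

Extent of reaction ξ = 0.860 × 162 = 139.32 mol/min
Reaction term: ξ·ΔH°_rxn = 139.32 × -104 = -14489 kJ/min
Sensible, feed 134→25 °C: -3443.3 kJ/min
Outlet flows (mol/min): A 22.68, H₂ 22.68, B 139.32
Sensible, products 25→96.1 °C: 1939 kJ/min
Q = ΔH = -15994 kJ/min = -266.56 kW
Heat removed = 266560 W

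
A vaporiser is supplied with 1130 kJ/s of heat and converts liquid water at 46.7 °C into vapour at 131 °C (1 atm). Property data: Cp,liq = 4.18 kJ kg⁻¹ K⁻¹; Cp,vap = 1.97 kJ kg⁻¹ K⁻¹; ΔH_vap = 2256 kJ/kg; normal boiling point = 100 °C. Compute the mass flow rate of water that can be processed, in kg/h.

ṁ = 1600 kg/h

Δh = 4.18×(100−46.7) + 2256 + 1.97×(131−100) = 2539.9 kJ/kg
Q = 1130 kJ/s = 1130 kJ/s = 4.068e+06 kJ/h
ṁ = Q/Δh = 4.068e+06 / 2539.9 = 1601.7 kg/h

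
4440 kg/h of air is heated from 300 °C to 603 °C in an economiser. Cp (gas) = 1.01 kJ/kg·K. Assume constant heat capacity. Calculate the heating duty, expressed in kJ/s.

Q = 377 kJ/s

Q = ṁ·Cp·ΔT = 4440 × 1.01 × (603 − 300) = 1.3588e+06 kJ/h
Converting: 1.3588e+06 / 3600 s = 377.44 kW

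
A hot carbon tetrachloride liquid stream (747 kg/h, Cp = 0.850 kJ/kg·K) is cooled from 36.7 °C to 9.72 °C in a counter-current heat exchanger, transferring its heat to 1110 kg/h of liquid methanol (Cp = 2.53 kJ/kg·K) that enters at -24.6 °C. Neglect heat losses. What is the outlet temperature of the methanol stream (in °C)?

Heat released by hot stream: Q = 747 × 0.850 × (36.7 − 9.72) = 17131 kJ/h
Energy balance on cold side (adiabatic exchanger): Q = ṁ_c·Cp_c·(T_c,out − T_c,in)
T_c,out = -24.6 + 17131/(1110 × 2.53) = -18.5 °C

T_c,out = -18.5 °C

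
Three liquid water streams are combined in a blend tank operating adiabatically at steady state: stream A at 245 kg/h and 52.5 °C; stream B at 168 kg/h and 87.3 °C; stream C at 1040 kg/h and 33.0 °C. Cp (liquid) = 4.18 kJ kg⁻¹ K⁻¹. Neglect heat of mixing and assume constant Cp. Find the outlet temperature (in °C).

Energy balance with Q = 0: Σ ṁᵢCp,ᵢ(T_out − Tᵢ) = 0
Σ ṁᵢCp,ᵢTᵢ = 245×4.18×52.5 + 168×4.18×87.3 + 1040×4.18×33.0 = 258530
Σ ṁᵢCp,ᵢ = 245×4.18 + 168×4.18 + 1040×4.18 = 6073.5
T_out = 258530 / 6073.5 = 42.566 °C

T_out = 42.6 °C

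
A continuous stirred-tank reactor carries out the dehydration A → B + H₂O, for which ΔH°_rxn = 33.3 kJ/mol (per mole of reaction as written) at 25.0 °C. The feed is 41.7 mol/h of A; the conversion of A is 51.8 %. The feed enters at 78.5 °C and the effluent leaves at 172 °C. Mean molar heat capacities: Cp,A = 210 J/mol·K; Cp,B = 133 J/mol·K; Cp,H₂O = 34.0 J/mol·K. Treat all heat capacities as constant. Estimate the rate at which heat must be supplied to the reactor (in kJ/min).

Q_in = 23.4 kJ/min

Extent of reaction ξ = 0.518 × 41.7 = 21.601 mol/h
Reaction term: ξ·ΔH°_rxn = 21.601 × 33.3 = 719.3 kJ/h
Sensible, feed 78.5→25 °C: -468.5 kJ/h
Outlet flows (mol/h): A 20.099, B 21.601, H₂O 21.601
Sensible, products 25→172 °C: 1150.7 kJ/h
Q = ΔH = 1401.5 kJ/h = 0.38932 kW
Heat supplied = 23.359 kJ/min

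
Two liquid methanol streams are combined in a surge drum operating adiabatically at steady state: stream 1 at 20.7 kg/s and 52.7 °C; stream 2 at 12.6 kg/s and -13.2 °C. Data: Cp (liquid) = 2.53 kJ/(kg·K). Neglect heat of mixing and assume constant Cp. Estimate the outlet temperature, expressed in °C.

T_out = 27.8 °C

No heat crosses the boundary, so H_out = H_in.
T_out = Σ ṁᵢCp,ᵢTᵢ / Σ ṁᵢCp,ᵢ
      = 2339.2 / 84.249 = 27.765 °C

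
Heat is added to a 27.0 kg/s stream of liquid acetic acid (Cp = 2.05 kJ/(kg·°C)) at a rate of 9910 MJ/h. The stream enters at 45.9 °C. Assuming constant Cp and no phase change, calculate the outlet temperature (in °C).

T_out = 95.6 °C

Q = 9910 MJ/h = 2752.8 kJ/s
ΔT = Q/(ṁ·Cp) = 2752.8/(27.0×2.05) = 49.734 K
T_out = 45.9 + 49.734 = 95.634 °C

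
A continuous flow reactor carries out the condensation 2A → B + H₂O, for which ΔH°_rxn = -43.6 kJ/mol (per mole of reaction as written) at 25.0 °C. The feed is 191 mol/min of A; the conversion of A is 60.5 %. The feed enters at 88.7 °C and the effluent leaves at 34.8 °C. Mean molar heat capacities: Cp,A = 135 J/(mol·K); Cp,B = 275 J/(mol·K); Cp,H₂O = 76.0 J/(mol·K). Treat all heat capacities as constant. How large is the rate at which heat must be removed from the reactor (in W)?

Q_out = 64400 W

Extent of reaction ξ = 0.605 × 191 / 2 = 57.777 mol/min
Reaction term: ξ·ΔH°_rxn = 57.777 × -43.6 = -2519.1 kJ/min
Sensible, feed 88.7→25 °C: -1642.5 kJ/min
Outlet flows (mol/min): A 75.445, B 57.777, H₂O 57.777
Sensible, products 25→34.8 °C: 298.56 kJ/min
Q = ΔH = -3863 kJ/min = -64.384 kW
Heat removed = 64384 W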